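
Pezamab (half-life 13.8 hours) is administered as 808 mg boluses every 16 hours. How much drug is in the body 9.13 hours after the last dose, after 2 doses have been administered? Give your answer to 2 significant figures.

740 mg

The 2 doses were given 25.13, 9.13 hours ago.
Total = 808·(1/2)^(25.13/13.8) + 808·(1/2)^(9.13/13.8)
      = 228.68 + 510.8 ≈ 739.48 mg.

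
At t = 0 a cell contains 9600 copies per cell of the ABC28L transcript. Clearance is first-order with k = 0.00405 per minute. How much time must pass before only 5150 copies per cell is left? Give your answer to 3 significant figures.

154 minutes

t½ = ln 2 / k = 0.69315 / 0.00405 ≈ 171.15 minutes.
Fraction remaining = 5150/9600 ≈ 0.53646.
n = log₂(9600/5150) = ln(1.8641)/ln 2 ≈ 0.89846 half-lives.
t = n × t½ = 0.89846 × 171.15 ≈ 153.77 minutes.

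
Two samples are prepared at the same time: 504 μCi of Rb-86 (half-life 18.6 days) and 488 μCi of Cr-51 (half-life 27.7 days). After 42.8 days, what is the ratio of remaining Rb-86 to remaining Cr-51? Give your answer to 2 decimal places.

0.61

Rb-86: 504 × (1/2)^(42.8/18.6) = 504 × (1/2)^2.3011 ≈ 102.27 μCi.
Cr-51: 488 × (1/2)^(42.8/27.7) = 488 × (1/2)^1.5451 ≈ 167.22 μCi.
Ratio ≈ 102.27 / 167.22 ≈ 0.61157.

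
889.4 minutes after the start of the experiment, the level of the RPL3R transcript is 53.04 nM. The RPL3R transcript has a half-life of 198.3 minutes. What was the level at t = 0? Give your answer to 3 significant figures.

1190 nM

Number of half-lives elapsed: n = 889.4/198.3 ≈ 4.4851.
A₀ = A × 2^n = 53.04 × 2^4.4851 = 53.04 × 22.395 ≈ 1187.8 nM.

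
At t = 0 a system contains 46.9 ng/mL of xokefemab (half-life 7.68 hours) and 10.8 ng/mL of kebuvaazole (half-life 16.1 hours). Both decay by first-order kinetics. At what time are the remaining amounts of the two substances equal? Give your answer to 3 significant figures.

31.1 hours

Set 46.9·(1/2)^(t/7.68) = 10.8·(1/2)^(t/16.1).
Taking log₂: log₂(46.9/10.8) = t·(1/7.68 − 1/16.1).
log₂(4.3426) = 2.1186; 1/7.68 − 1/16.1 = 0.068097.
t = 2.1186 / 0.068097 ≈ 31.111 hours.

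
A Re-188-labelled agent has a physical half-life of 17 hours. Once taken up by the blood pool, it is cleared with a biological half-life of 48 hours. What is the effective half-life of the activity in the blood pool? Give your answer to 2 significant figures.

1/t_eff = 1/t_phys + 1/t_biol = 1/17 + 1/48 = 0.079657 per hour.
t_eff = 17 × 48 / (17 + 48) ≈ 12.554 hours.

13 hours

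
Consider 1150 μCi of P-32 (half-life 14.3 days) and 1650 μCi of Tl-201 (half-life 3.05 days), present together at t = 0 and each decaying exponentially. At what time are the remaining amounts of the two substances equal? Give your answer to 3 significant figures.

Set 1150·(1/2)^(t/14.3) = 1650·(1/2)^(t/3.05).
Taking log₂: log₂(1150/1650) = t·(1/14.3 − 1/3.05).
log₂(0.69697) = -0.52083; 1/14.3 − 1/3.05 = -0.25794.
t = -0.52083 / -0.25794 ≈ 2.0192 days.

2.02 days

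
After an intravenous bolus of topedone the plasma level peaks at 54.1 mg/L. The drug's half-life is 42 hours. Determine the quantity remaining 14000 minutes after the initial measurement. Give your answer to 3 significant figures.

1.15 mg/L

Convert the elapsed time: 14000 minutes = 233.333 hours.
Number of half-lives: n = 233.333/42 ≈ 5.5556.
Remaining = 54.1 × (1/2)^5.5556 = 54.1 × 0.021262 ≈ 1.1503 mg/L.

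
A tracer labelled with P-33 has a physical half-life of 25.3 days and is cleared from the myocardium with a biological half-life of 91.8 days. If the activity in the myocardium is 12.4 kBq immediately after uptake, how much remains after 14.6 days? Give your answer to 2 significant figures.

7.4 kBq

1/t_eff = 1/t_phys + 1/t_biol = 1/25.3 + 1/91.8 = 0.050419 per day.
t_eff = 25.3 × 91.8 / (25.3 + 91.8) ≈ 19.834 days.
Remaining = 12.4 × (1/2)^(14.6/19.834) = 12.4 × (1/2)^0.73612 ≈ 7.4444 kBq.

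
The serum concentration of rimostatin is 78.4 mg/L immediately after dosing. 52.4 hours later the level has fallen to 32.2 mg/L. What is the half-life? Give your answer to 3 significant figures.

A/A₀ = 32.2/78.4 ≈ 0.41071.
n = log₂(2.4348) ≈ 1.2838 half-lives elapsed in 52.4 hours.
t½ = 52.4/1.2838 ≈ 40.817 hours.

40.8 hours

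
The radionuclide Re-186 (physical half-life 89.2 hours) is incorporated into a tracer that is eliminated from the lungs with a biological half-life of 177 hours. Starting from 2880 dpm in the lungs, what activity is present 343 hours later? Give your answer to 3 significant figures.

52.3 dpm

1/t_eff = 1/t_phys + 1/t_biol = 1/89.2 + 1/177 = 0.01686 per hour.
t_eff = 89.2 × 177 / (89.2 + 177) ≈ 59.31 hours.
Remaining = 2880 × (1/2)^(343/59.31) = 2880 × (1/2)^5.7831 ≈ 52.299 dpm.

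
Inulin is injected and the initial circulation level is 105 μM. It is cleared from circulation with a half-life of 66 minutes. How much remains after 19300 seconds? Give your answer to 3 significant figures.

3.58 μM

Convert the elapsed time: 19300 seconds = 321.667 minutes.
Number of half-lives: n = 321.667/66 ≈ 4.8737.
Remaining = 105 × (1/2)^4.8737 = 105 × 0.034108 ≈ 3.5814 μM.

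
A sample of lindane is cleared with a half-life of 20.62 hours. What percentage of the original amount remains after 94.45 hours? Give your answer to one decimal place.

4.2%

n = 94.45/20.62 ≈ 4.5805 half-lives.
Fraction remaining = (1/2)^4.5805 ≈ 0.041796, i.e. 4.1796%.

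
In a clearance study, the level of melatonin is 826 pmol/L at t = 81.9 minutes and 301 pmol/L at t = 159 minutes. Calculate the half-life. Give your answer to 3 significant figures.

Over Δt = 159 − 81.9 = 77.1 minutes, the level fell by a factor of 826/301 ≈ 2.7442.
n = log₂(2.7442) ≈ 1.4564 half-lives, so t½ = 77.1/1.4564 ≈ 52.94 minutes.

52.9 minutes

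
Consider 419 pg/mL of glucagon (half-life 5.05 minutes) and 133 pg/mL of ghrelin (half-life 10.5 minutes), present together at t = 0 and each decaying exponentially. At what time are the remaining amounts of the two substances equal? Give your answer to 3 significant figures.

Set 419·(1/2)^(t/5.05) = 133·(1/2)^(t/10.5).
Taking log₂: log₂(419/133) = t·(1/5.05 − 1/10.5).
log₂(3.1504) = 1.6555; 1/5.05 − 1/10.5 = 0.10278.
t = 1.6555 / 0.10278 ≈ 16.107 minutes.

16.1 minutes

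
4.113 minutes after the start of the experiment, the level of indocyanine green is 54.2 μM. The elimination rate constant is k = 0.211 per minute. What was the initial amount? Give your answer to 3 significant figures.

129 μM

t½ = ln 2 / k = 0.69315 / 0.211 ≈ 3.2851 minutes.
Number of half-lives elapsed: n = 4.113/3.2851 ≈ 1.252.
A₀ = A × 2^n = 54.2 × 2^1.252 = 54.2 × 2.3818 ≈ 129.09 μM.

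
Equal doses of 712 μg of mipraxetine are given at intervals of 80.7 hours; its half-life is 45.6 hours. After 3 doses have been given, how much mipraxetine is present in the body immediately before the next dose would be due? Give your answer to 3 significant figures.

The 3 doses were given 242.1, 161.4, 80.7 hours ago.
Total = 712·(1/2)^(242.1/45.6) + 712·(1/2)^(161.4/45.6) + 712·(1/2)^(80.7/45.6)
      = 17.958 + 61.234 + 208.8 ≈ 287.99 μg.

288 μg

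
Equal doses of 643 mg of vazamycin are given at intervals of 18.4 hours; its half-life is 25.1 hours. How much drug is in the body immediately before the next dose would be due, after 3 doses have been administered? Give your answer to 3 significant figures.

760 mg

The 3 doses were given 55.2, 36.8, 18.4 hours ago.
Total = 643·(1/2)^(55.2/25.1) + 643·(1/2)^(36.8/25.1) + 643·(1/2)^(18.4/25.1)
      = 140.02 + 232.73 + 386.84 ≈ 759.6 mg.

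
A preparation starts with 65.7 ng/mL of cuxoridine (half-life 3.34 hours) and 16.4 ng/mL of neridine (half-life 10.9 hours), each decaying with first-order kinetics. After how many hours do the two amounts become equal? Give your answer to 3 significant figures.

Set 65.7·(1/2)^(t/3.34) = 16.4·(1/2)^(t/10.9).
Taking log₂: log₂(65.7/16.4) = t·(1/3.34 − 1/10.9).
log₂(4.0061) = 2.0022; 1/3.34 − 1/10.9 = 0.20766.
t = 2.0022 / 0.20766 ≈ 9.6418 hours.

9.64 hours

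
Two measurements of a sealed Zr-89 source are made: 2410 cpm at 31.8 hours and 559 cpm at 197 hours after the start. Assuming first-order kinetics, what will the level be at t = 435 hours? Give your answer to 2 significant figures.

Over Δt = 197 − 31.8 = 165.2 hours, the level fell by a factor of 2410/559 ≈ 4.3113.
n = log₂(4.3113) ≈ 2.1081 half-lives, so t½ = 165.2/2.1081 ≈ 78.364 hours.
From t = 197 to t = 435: 559 × (1/2)^((435−197)/78.364) ≈ 68.1 cpm.

68 cpm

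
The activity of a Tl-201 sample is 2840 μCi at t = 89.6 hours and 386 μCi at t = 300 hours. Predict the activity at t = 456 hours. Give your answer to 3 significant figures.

Over Δt = 300 − 89.6 = 210.4 hours, the level fell by a factor of 2840/386 ≈ 7.3575.
n = log₂(7.3575) ≈ 2.8792 half-lives, so t½ = 210.4/2.8792 ≈ 73.075 hours.
From t = 300 to t = 456: 386 × (1/2)^((456−300)/73.075) ≈ 87.893 μCi.

87.9 μCi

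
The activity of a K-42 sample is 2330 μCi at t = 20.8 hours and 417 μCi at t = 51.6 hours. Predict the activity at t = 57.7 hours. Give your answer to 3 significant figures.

Over Δt = 51.6 − 20.8 = 30.8 hours, the level fell by a factor of 2330/417 ≈ 5.5875.
n = log₂(5.5875) ≈ 2.4822 half-lives, so t½ = 30.8/2.4822 ≈ 12.408 hours.
From t = 51.6 to t = 57.7: 417 × (1/2)^((57.7−51.6)/12.408) ≈ 296.58 μCi.

297 μCi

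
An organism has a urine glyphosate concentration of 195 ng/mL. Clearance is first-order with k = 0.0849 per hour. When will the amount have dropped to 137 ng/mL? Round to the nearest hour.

t½ = ln 2 / k = 0.69315 / 0.0849 ≈ 8.1643 hours.
Fraction remaining = 137/195 ≈ 0.70256.
n = log₂(195/137) = ln(1.4234)/ln 2 ≈ 0.5093 half-lives.
t = n × t½ = 0.5093 × 8.1643 ≈ 4.1581 hours.

4 hours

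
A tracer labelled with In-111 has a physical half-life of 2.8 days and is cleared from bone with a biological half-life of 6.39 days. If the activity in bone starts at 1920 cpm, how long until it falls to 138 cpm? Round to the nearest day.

7 days

1/t_eff = 1/t_phys + 1/t_biol = 1/2.8 + 1/6.39 = 0.51364 per day.
t_eff = 2.8 × 6.39 / (2.8 + 6.39) ≈ 1.9469 days.
n = log₂(1920/138) ≈ 3.7984; t = 3.7984 × 1.9469 ≈ 7.395 days.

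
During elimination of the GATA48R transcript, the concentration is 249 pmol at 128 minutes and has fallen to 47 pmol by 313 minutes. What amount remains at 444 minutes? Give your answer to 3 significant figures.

Over Δt = 313 − 128 = 185 minutes, the level fell by a factor of 249/47 ≈ 5.2979.
n = log₂(5.2979) ≈ 2.4054 half-lives, so t½ = 185/2.4054 ≈ 76.91 minutes.
From t = 313 to t = 444: 47 × (1/2)^((444−313)/76.91) ≈ 14.433 pmol.

14.4 pmol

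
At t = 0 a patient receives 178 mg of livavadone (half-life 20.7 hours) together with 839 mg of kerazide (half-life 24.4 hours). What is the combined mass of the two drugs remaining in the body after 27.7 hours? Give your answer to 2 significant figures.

450 mg

livavadone: 178 × (1/2)^(27.7/20.7) = 178 × (1/2)^1.3382 ≈ 70.403 mg.
kerazide: 839 × (1/2)^(27.7/24.4) = 839 × (1/2)^1.1352 ≈ 381.96 mg.
Total = 70.403 + 381.96 ≈ 452.36 mg.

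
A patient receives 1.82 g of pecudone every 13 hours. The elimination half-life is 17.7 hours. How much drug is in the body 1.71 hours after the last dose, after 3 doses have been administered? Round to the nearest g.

3 g

The 3 doses were given 27.71, 14.71, 1.71 hours ago.
Total = 1.82·(1/2)^(27.71/17.7) + 1.82·(1/2)^(14.71/17.7) + 1.82·(1/2)^(1.71/17.7)
      = 0.61489 + 1.023 + 1.7021 ≈ 3.34 g.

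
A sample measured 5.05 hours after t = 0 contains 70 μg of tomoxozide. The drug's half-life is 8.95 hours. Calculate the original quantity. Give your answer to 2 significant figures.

100 μg

Number of half-lives elapsed: n = 5.05/8.95 ≈ 0.56425.
A₀ = A × 2^n = 70 × 2^0.56425 = 70 × 1.4786 ≈ 103.5 μg.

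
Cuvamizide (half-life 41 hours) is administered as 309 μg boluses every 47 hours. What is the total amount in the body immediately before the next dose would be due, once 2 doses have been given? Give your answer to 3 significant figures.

The 2 doses were given 94, 47 hours ago.
Total = 309·(1/2)^(94/41) + 309·(1/2)^(47/41)
      = 63.066 + 139.6 ≈ 202.66 μg.

203 μg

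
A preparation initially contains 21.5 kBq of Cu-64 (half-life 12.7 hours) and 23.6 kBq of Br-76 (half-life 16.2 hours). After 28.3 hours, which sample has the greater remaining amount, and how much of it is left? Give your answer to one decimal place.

Br-76, 7.0 kBq

Cu-64: 21.5 × (1/2)^2.2283 ≈ 4.5882 kBq.
Br-76: 23.6 × (1/2)^1.7469 ≈ 7.0313 kBq.
Br-76 has more remaining, at ≈ 7.0313 kBq.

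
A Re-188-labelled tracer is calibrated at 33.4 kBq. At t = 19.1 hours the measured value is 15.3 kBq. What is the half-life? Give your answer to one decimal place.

A/A₀ = 15.3/33.4 ≈ 0.45808.
n = log₂(2.183) ≈ 1.1263 half-lives elapsed in 19.1 hours.
t½ = 19.1/1.1263 ≈ 16.958 hours.

17.0 hours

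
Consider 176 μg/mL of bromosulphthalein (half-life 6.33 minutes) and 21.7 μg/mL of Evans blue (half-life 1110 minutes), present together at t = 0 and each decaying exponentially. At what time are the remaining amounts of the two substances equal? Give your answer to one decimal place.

19.2 minutes

Set 176·(1/2)^(t/6.33) = 21.7·(1/2)^(t/1110).
Taking log₂: log₂(176/21.7) = t·(1/6.33 − 1/1110).
log₂(8.1106) = 3.0198; 1/6.33 − 1/1110 = 0.15708.
t = 3.0198 / 0.15708 ≈ 19.225 minutes.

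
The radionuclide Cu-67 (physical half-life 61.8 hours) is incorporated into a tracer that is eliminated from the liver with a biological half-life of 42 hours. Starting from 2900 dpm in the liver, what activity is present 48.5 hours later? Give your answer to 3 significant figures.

1/t_eff = 1/t_phys + 1/t_biol = 1/61.8 + 1/42 = 0.039991 per hour.
t_eff = 61.8 × 42 / (61.8 + 42) ≈ 25.006 hours.
Remaining = 2900 × (1/2)^(48.5/25.006) = 2900 × (1/2)^1.9396 ≈ 756.02 dpm.

756 dpm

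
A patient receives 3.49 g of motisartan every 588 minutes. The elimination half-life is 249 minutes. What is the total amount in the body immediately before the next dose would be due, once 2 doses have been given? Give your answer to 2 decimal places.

The 2 doses were given 1176, 588 minutes ago.
Total = 3.49·(1/2)^(1176/249) + 3.49·(1/2)^(588/249)
      = 0.13216 + 0.67914 ≈ 0.8113 g.

0.81 g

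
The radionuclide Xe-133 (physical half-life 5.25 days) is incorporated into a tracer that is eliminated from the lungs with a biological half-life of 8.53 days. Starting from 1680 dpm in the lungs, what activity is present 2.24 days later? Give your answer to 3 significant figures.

1040 dpm

1/t_eff = 1/t_phys + 1/t_biol = 1/5.25 + 1/8.53 = 0.30771 per day.
t_eff = 5.25 × 8.53 / (5.25 + 8.53) ≈ 3.2498 days.
Remaining = 1680 × (1/2)^(2.24/3.2498) = 1680 × (1/2)^0.68927 ≈ 1041.9 dpm.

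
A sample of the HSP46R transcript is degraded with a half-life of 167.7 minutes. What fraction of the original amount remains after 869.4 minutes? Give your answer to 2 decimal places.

0.03

n = 869.4/167.7 ≈ 5.1843 half-lives.
Fraction remaining = (1/2)^5.1843 ≈ 0.027503.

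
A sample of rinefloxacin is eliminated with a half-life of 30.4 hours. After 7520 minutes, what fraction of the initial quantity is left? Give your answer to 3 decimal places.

7520 minutes = 125.333 hours.
n = 125.333/30.4 ≈ 4.1228 half-lives.
Fraction remaining = (1/2)^4.1228 ≈ 0.0574.

0.057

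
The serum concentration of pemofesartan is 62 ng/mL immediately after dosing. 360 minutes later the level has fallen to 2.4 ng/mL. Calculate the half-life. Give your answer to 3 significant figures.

76.7 minutes

A/A₀ = 2.4/62 ≈ 0.03871.
n = log₂(25.833) ≈ 4.6912 half-lives elapsed in 360 minutes.
t½ = 360/4.6912 ≈ 76.74 minutes.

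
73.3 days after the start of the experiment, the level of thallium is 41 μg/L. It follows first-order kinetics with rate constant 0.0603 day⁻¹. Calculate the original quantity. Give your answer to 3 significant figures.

t½ = ln 2 / λ = 0.69315 / 0.0603 ≈ 11.495 days.
Number of half-lives elapsed: n = 73.3/11.495 ≈ 6.3767.
A₀ = A × 2^n = 41 × 2^6.3767 = 41 × 83.095 ≈ 3406.9 μg/L.

3410 μg/L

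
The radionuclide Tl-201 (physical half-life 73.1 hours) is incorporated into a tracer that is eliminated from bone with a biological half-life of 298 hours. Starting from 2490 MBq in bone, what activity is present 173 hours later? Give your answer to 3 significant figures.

1/t_eff = 1/t_phys + 1/t_biol = 1/73.1 + 1/298 = 0.017036 per hour.
t_eff = 73.1 × 298 / (73.1 + 298) ≈ 58.701 hours.
Remaining = 2490 × (1/2)^(173/58.701) = 2490 × (1/2)^2.9472 ≈ 322.86 MBq.

323 MBq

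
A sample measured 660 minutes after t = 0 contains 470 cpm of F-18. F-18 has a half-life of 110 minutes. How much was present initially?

Number of half-lives elapsed: n = 660/110 ≈ 6.
A₀ = A × 2^n = 470 × 2^6 = 470 × 64 ≈ 30080 cpm.

30080 cpm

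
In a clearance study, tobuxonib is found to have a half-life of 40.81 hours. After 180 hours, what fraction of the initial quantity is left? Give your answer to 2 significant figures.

n = 180/40.81 ≈ 4.4107 half-lives.
Fraction remaining = (1/2)^4.4107 ≈ 0.047017.

0.047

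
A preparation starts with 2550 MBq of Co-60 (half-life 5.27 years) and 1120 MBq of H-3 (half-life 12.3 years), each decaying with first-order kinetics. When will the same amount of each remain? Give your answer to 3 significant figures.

10.9 years

Set 2550·(1/2)^(t/5.27) = 1120·(1/2)^(t/12.3).
Taking log₂: log₂(2550/1120) = t·(1/5.27 − 1/12.3).
log₂(2.2768) = 1.187; 1/5.27 − 1/12.3 = 0.10845.
t = 1.187 / 0.10845 ≈ 10.945 years.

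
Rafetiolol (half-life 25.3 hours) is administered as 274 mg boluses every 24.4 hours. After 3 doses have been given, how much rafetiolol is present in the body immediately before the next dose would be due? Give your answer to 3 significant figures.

The 3 doses were given 73.2, 48.8, 24.4 hours ago.
Total = 274·(1/2)^(73.2/25.3) + 274·(1/2)^(48.8/25.3) + 274·(1/2)^(24.4/25.3)
      = 36.88 + 71.963 + 140.42 ≈ 249.26 mg.

249 mg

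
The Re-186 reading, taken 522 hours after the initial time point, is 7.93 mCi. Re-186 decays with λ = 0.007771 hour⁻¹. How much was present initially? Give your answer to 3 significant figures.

458 mCi

t½ = ln 2 / λ = 0.69315 / 0.007771 ≈ 89.197 hours.
Number of half-lives elapsed: n = 522/89.197 ≈ 5.8522.
A₀ = A × 2^n = 7.93 × 2^5.8522 = 7.93 × 57.77 ≈ 458.11 mCi.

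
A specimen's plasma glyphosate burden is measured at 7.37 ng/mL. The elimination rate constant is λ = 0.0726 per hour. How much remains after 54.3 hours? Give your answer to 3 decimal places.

t½ = ln 2 / λ = 0.69315 / 0.0726 ≈ 9.5475 hours.
Number of half-lives: n = 54.3/9.5475 ≈ 5.6874.
Remaining = 7.37 × (1/2)^5.6874 = 7.37 × 0.019406 ≈ 0.14302 ng/mL.

0.143 ng/mL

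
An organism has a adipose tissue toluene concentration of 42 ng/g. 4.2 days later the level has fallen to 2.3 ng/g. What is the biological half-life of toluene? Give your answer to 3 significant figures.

A/A₀ = 2.3/42 ≈ 0.054762.
n = log₂(18.261) ≈ 4.1907 half-lives elapsed in 4.2 days.
t½ = 4.2/4.1907 ≈ 1.0022 days.

1.00 days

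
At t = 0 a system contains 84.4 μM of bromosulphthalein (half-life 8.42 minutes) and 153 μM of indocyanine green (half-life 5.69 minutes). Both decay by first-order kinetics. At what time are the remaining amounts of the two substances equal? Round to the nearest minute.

Set 84.4·(1/2)^(t/8.42) = 153·(1/2)^(t/5.69).
Taking log₂: log₂(84.4/153) = t·(1/8.42 − 1/5.69).
log₂(0.55163) = -0.85822; 1/8.42 − 1/5.69 = -0.056982.
t = -0.85822 / -0.056982 ≈ 15.061 minutes.

15 minutes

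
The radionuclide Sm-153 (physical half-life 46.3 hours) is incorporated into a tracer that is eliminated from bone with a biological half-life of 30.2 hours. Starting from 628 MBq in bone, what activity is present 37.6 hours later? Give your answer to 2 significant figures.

1/t_eff = 1/t_phys + 1/t_biol = 1/46.3 + 1/30.2 = 0.054711 per hour.
t_eff = 46.3 × 30.2 / (46.3 + 30.2) ≈ 18.278 hours.
Remaining = 628 × (1/2)^(37.6/18.278) = 628 × (1/2)^2.0571 ≈ 150.9 MBq.

150 MBq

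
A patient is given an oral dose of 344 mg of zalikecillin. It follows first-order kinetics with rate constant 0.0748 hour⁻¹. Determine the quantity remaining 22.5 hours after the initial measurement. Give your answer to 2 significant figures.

t½ = ln 2 / k = 0.69315 / 0.0748 ≈ 9.2667 hours.
Number of half-lives: n = 22.5/9.2667 ≈ 2.4281.
Remaining = 344 × (1/2)^2.4281 = 344 × 0.18582 ≈ 63.921 mg.

64 mg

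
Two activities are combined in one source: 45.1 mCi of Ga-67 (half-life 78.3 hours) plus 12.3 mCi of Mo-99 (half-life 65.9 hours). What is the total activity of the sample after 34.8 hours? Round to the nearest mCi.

Ga-67: 45.1 × (1/2)^(34.8/78.3) = 45.1 × (1/2)^0.44444 ≈ 33.143 mCi.
Mo-99: 12.3 × (1/2)^(34.8/65.9) = 12.3 × (1/2)^0.52807 ≈ 8.5298 mCi.
Total = 33.143 + 8.5298 ≈ 41.672 mCi.

42 mCi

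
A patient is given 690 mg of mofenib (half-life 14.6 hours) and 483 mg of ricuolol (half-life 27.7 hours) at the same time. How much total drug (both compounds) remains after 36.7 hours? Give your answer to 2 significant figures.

mofenib: 690 × (1/2)^(36.7/14.6) = 690 × (1/2)^2.5137 ≈ 120.82 mg.
ricuolol: 483 × (1/2)^(36.7/27.7) = 483 × (1/2)^1.3249 ≈ 192.8 mg.
Total = 120.82 + 192.8 ≈ 313.62 mg.

310 mg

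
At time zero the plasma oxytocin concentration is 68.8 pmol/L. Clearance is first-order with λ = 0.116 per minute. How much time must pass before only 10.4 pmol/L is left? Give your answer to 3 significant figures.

16.3 minutes

t½ = ln 2 / λ = 0.69315 / 0.116 ≈ 5.9754 minutes.
Fraction remaining = 10.4/68.8 ≈ 0.15116.
n = log₂(68.8/10.4) = ln(6.6154)/ln 2 ≈ 2.7258 half-lives.
t = n × t½ = 2.7258 × 5.9754 ≈ 16.288 minutes.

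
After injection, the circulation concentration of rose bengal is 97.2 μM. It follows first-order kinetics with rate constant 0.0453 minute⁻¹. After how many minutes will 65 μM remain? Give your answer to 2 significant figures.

t½ = ln 2 / λ = 0.69315 / 0.0453 ≈ 15.301 minutes.
Fraction remaining = 65/97.2 ≈ 0.66872.
n = log₂(97.2/65) = ln(1.4954)/ln 2 ≈ 0.58052 half-lives.
t = n × t½ = 0.58052 × 15.301 ≈ 8.8826 minutes.

8.9 minutes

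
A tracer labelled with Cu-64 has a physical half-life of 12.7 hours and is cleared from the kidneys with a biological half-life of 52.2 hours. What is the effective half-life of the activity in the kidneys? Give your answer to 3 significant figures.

1/t_eff = 1/t_phys + 1/t_biol = 1/12.7 + 1/52.2 = 0.097897 per hour.
t_eff = 12.7 × 52.2 / (12.7 + 52.2) ≈ 10.215 hours.

10.2 hours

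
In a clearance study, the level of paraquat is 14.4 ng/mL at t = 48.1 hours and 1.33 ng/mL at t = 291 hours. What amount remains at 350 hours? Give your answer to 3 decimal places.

Over Δt = 291 − 48.1 = 242.9 hours, the level fell by a factor of 14.4/1.33 ≈ 10.827.
n = log₂(10.827) ≈ 3.4366 half-lives, so t½ = 242.9/3.4366 ≈ 70.681 hours.
From t = 291 to t = 350: 1.33 × (1/2)^((350−291)/70.681) ≈ 0.74571 ng/mL.

0.746 ng/mL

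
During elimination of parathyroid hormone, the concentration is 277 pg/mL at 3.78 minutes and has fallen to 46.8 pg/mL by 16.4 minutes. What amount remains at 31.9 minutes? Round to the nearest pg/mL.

5 pg/mL

Over Δt = 16.4 − 3.78 = 12.62 minutes, the level fell by a factor of 277/46.8 ≈ 5.9188.
n = log₂(5.9188) ≈ 2.5653 half-lives, so t½ = 12.62/2.5653 ≈ 4.9195 minutes.
From t = 16.4 to t = 31.9: 46.8 × (1/2)^((31.9−16.4)/4.9195) ≈ 5.2696 pg/mL.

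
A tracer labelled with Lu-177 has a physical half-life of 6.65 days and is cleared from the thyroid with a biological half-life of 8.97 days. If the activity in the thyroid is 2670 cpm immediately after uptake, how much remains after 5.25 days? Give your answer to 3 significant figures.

1/t_eff = 1/t_phys + 1/t_biol = 1/6.65 + 1/8.97 = 0.26186 per day.
t_eff = 6.65 × 8.97 / (6.65 + 8.97) ≈ 3.8189 days.
Remaining = 2670 × (1/2)^(5.25/3.8189) = 2670 × (1/2)^1.3748 ≈ 1029.6 cpm.

1030 cpm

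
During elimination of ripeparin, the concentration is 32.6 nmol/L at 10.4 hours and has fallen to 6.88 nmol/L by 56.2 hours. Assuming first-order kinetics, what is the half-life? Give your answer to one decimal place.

Over Δt = 56.2 − 10.4 = 45.8 hours, the level fell by a factor of 32.6/6.88 ≈ 4.7384.
n = log₂(4.7384) ≈ 2.2444 half-lives, so t½ = 45.8/2.2444 ≈ 20.406 hours.

20.4 hours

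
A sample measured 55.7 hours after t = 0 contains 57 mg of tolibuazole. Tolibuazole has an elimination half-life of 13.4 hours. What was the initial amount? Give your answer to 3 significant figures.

Number of half-lives elapsed: n = 55.7/13.4 ≈ 4.1567.
A₀ = A × 2^n = 57 × 2^4.1567 = 57 × 17.836 ≈ 1016.6 mg.

1020 mg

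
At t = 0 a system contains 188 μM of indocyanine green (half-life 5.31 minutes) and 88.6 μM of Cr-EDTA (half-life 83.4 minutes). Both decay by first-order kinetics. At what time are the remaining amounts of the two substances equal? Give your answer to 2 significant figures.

6.2 minutes

Set 188·(1/2)^(t/5.31) = 88.6·(1/2)^(t/83.4).
Taking log₂: log₂(188/88.6) = t·(1/5.31 − 1/83.4).
log₂(2.1219) = 1.0854; 1/5.31 − 1/83.4 = 0.17633.
t = 1.0854 / 0.17633 ≈ 6.1551 minutes.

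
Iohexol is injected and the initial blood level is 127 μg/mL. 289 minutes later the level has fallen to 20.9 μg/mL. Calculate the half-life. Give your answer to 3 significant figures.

A/A₀ = 20.9/127 ≈ 0.16457.
n = log₂(6.0766) ≈ 2.6033 half-lives elapsed in 289 minutes.
t½ = 289/2.6033 ≈ 111.01 minutes.

111 minutes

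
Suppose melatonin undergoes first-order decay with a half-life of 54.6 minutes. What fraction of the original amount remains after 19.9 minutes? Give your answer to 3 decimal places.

n = 19.9/54.6 ≈ 0.36447 half-lives.
Fraction remaining = (1/2)^0.36447 ≈ 0.77675.

0.777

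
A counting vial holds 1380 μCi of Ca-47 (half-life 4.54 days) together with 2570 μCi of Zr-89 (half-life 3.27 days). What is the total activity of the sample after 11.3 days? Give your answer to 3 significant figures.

480 μCi

Ca-47: 1380 × (1/2)^(11.3/4.54) = 1380 × (1/2)^2.489 ≈ 245.82 μCi.
Zr-89: 2570 × (1/2)^(11.3/3.27) = 2570 × (1/2)^3.4557 ≈ 234.25 μCi.
Total = 245.82 + 234.25 ≈ 480.07 μCi.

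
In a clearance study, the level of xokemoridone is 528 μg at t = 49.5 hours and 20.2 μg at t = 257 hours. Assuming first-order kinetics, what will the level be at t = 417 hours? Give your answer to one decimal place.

Over Δt = 257 − 49.5 = 207.5 hours, the level fell by a factor of 528/20.2 ≈ 26.139.
n = log₂(26.139) ≈ 4.7081 half-lives, so t½ = 207.5/4.7081 ≈ 44.073 hours.
From t = 257 to t = 417: 20.2 × (1/2)^((417−257)/44.073) ≈ 1.6312 μg.

1.6 μg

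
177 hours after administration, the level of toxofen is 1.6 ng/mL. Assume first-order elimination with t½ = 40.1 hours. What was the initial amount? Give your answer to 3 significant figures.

Number of half-lives elapsed: n = 177/40.1 ≈ 4.414.
A₀ = A × 2^n = 1.6 × 2^4.414 = 1.6 × 21.317 ≈ 34.108 ng/mL.

34.1 ng/mL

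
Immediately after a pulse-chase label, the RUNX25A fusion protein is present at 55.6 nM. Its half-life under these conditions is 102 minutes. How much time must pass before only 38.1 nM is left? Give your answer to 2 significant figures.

Fraction remaining = 38.1/55.6 ≈ 0.68525.
n = log₂(55.6/38.1) = ln(1.4593)/ln 2 ≈ 0.54529 half-lives.
t = n × t½ = 0.54529 × 102 ≈ 55.62 minutes.

56 minutes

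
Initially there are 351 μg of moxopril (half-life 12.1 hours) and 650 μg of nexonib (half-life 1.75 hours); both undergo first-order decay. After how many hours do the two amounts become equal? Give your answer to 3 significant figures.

1.82 hours

Set 351·(1/2)^(t/12.1) = 650·(1/2)^(t/1.75).
Taking log₂: log₂(351/650) = t·(1/12.1 − 1/1.75).
log₂(0.54) = -0.88897; 1/12.1 − 1/1.75 = -0.48878.
t = -0.88897 / -0.48878 ≈ 1.8187 hours.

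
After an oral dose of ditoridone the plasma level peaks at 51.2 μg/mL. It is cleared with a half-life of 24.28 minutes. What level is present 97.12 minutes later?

Elapsed time is 4 half-lives (97.12/24.28).
Each half-life halves the amount: 51.2 × (1/2)^4 = 51.2/16 = 3.2 μg/mL.

3.2 μg/mL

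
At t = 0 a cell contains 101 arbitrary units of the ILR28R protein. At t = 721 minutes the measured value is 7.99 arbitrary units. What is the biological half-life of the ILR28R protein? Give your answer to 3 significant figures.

A/A₀ = 7.99/101 ≈ 0.079109.
n = log₂(12.641) ≈ 3.66 half-lives elapsed in 721 minutes.
t½ = 721/3.66 ≈ 196.99 minutes.

197 minutes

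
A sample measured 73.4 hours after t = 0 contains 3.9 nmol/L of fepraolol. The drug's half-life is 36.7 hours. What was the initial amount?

15.6 nmol/L

Number of half-lives elapsed: n = 73.4/36.7 ≈ 2.
A₀ = A × 2^n = 3.9 × 2^2 = 3.9 × 4 ≈ 15.6 nmol/L.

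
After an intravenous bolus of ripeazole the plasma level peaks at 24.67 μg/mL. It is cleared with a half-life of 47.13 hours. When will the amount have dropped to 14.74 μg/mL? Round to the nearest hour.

35 hours

Fraction remaining = 14.74/24.67 ≈ 0.59749.
n = log₂(24.67/14.74) = ln(1.6737)/ln 2 ≈ 0.74302 half-lives.
t = n × t½ = 0.74302 × 47.13 ≈ 35.019 hours.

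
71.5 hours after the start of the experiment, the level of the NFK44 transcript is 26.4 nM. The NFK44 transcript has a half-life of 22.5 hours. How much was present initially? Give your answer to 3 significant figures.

Number of half-lives elapsed: n = 71.5/22.5 ≈ 3.1778.
A₀ = A × 2^n = 26.4 × 2^3.1778 = 26.4 × 9.0491 ≈ 238.9 nM.

239 nM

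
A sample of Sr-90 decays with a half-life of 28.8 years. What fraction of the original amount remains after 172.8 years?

0.015625

n = 172.8/28.8 ≈ 6 half-lives.
Fraction remaining = (1/2)^6 ≈ 0.015625.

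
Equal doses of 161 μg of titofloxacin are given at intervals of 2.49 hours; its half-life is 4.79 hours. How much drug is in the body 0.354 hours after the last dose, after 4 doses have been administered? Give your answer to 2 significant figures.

The 4 doses were given 7.824, 5.334, 2.844, 0.354 hours ago.
Total = 161·(1/2)^(7.824/4.79) + 161·(1/2)^(5.334/4.79) + 161·(1/2)^(2.844/4.79) + 161·(1/2)^(0.354/4.79)
      = 51.895 + 74.406 + 106.68 + 152.96 ≈ 385.94 μg.

390 μg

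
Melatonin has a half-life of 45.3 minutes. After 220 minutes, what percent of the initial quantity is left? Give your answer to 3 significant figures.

n = 220/45.3 ≈ 4.8565 half-lives.
Fraction remaining = (1/2)^4.8565 ≈ 0.034518, i.e. 3.4518%.

3.45%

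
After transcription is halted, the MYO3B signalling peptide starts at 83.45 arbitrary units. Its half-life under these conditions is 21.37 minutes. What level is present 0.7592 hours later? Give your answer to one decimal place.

Convert the elapsed time: 0.7592 hours = 45.552 minutes.
Number of half-lives: n = 45.552/21.37 ≈ 2.1316.
Remaining = 83.45 × (1/2)^2.1316 = 83.45 × 0.22821 ≈ 19.044 arbitrary units.

19.0 arbitrary units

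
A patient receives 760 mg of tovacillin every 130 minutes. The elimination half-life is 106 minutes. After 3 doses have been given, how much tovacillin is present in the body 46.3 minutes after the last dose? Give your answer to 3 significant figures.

904 mg

The 3 doses were given 306.3, 176.3, 46.3 minutes ago.
Total = 760·(1/2)^(306.3/106) + 760·(1/2)^(176.3/106) + 760·(1/2)^(46.3/106)
      = 102.55 + 239.96 + 561.47 ≈ 903.98 mg.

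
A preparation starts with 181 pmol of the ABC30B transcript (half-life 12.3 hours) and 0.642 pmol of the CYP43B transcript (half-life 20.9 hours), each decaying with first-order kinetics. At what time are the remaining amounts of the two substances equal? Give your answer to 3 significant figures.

243 hours

Set 181·(1/2)^(t/12.3) = 0.642·(1/2)^(t/20.9).
Taking log₂: log₂(181/0.642) = t·(1/12.3 − 1/20.9).
log₂(281.93) = 8.1392; 1/12.3 − 1/20.9 = 0.033454.
t = 8.1392 / 0.033454 ≈ 243.3 hours.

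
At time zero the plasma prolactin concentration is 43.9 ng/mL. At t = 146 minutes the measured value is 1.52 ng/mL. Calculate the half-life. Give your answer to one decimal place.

30.1 minutes

A/A₀ = 1.52/43.9 ≈ 0.034624.
n = log₂(28.882) ≈ 4.8521 half-lives elapsed in 146 minutes.
t½ = 146/4.8521 ≈ 30.09 minutes.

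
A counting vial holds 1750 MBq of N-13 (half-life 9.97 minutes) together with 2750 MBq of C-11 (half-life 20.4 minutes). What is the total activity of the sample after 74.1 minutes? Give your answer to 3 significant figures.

N-13: 1750 × (1/2)^(74.1/9.97) = 1750 × (1/2)^7.4323 ≈ 10.132 MBq.
C-11: 2750 × (1/2)^(74.1/20.4) = 2750 × (1/2)^3.6324 ≈ 221.76 MBq.
Total = 10.132 + 221.76 ≈ 231.89 MBq.

232 MBq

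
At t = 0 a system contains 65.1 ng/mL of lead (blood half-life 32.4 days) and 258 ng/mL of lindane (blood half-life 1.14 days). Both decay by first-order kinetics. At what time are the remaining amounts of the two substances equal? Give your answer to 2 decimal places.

2.35 days

Set 65.1·(1/2)^(t/32.4) = 258·(1/2)^(t/1.14).
Taking log₂: log₂(65.1/258) = t·(1/32.4 − 1/1.14).
log₂(0.25233) = -1.9866; 1/32.4 − 1/1.14 = -0.84633.
t = -1.9866 / -0.84633 ≈ 2.3474 days.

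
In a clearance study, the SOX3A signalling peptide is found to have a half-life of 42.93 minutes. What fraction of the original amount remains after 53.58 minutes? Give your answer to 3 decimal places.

n = 53.58/42.93 ≈ 1.2481 half-lives.
Fraction remaining = (1/2)^1.2481 ≈ 0.42101.

0.421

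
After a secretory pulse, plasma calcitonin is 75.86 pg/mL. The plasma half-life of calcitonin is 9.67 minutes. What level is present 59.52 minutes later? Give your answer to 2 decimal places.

1.06 pg/mL

Number of half-lives: n = 59.52/9.67 ≈ 6.1551.
Remaining = 75.86 × (1/2)^6.1551 = 75.86 × 0.014032 ≈ 1.0645 pg/mL.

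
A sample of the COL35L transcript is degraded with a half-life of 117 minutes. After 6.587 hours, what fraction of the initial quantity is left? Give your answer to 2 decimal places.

6.587 hours = 395.22 minutes.
n = 395.22/117 ≈ 3.3779 half-lives.
Fraction remaining = (1/2)^3.3779 ≈ 0.096191.

0.10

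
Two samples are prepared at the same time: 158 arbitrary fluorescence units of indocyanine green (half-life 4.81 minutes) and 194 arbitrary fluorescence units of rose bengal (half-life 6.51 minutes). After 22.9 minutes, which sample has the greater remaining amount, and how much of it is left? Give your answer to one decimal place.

indocyanine green: 158 × (1/2)^4.7609 ≈ 5.8275 arbitrary fluorescence units.
rose bengal: 194 × (1/2)^3.5177 ≈ 16.939 arbitrary fluorescence units.
Rose bengal has more remaining, at ≈ 16.939 arbitrary fluorescence units.

rose bengal, 16.9 arbitrary fluorescence units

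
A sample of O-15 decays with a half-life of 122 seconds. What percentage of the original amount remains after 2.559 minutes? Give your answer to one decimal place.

41.8%

2.559 minutes = 153.54 seconds.
n = 153.54/122 ≈ 1.2585 half-lives.
Fraction remaining = (1/2)^1.2585 ≈ 0.41797, i.e. 41.797%.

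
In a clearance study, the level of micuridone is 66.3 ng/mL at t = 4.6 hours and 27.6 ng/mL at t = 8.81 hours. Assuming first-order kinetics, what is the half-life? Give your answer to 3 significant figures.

3.33 hours

Over Δt = 8.81 − 4.6 = 4.21 hours, the level fell by a factor of 66.3/27.6 ≈ 2.4022.
n = log₂(2.4022) ≈ 1.2643 half-lives, so t½ = 4.21/1.2643 ≈ 3.3298 hours.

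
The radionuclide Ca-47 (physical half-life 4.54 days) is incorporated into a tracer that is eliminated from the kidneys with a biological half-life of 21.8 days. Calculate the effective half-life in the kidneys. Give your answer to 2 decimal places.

1/t_eff = 1/t_phys + 1/t_biol = 1/4.54 + 1/21.8 = 0.26614 per day.
t_eff = 4.54 × 21.8 / (4.54 + 21.8) ≈ 3.7575 days.

3.76 days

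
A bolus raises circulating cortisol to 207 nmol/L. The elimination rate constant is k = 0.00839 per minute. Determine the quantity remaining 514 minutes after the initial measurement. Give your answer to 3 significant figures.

t½ = ln 2 / k = 0.69315 / 0.00839 ≈ 82.616 minutes.
Number of half-lives: n = 514/82.616 ≈ 6.2216.
Remaining = 207 × (1/2)^6.2216 = 207 × 0.013401 ≈ 2.7739 nmol/L.

2.77 nmol/L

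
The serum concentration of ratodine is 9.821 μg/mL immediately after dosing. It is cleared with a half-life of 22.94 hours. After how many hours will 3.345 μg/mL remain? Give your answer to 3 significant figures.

Fraction remaining = 3.345/9.821 ≈ 0.3406.
n = log₂(9.821/3.345) = ln(2.936)/ln 2 ≈ 1.5539 half-lives.
t = n × t½ = 1.5539 × 22.94 ≈ 35.646 hours.

35.6 hours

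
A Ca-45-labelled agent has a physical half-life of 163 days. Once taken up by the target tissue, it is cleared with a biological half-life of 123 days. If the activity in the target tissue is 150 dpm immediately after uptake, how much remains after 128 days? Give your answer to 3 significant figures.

1/t_eff = 1/t_phys + 1/t_biol = 1/163 + 1/123 = 0.014265 per day.
t_eff = 163 × 123 / (163 + 123) ≈ 70.101 days.
Remaining = 150 × (1/2)^(128/70.101) = 150 × (1/2)^1.8259 ≈ 42.309 dpm.

42.3 dpm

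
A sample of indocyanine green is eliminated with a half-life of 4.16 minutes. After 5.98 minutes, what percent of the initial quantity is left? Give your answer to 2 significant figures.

37%

n = 5.98/4.16 ≈ 1.4375 half-lives.
Fraction remaining = (1/2)^1.4375 ≈ 0.36921, i.e. 36.921%.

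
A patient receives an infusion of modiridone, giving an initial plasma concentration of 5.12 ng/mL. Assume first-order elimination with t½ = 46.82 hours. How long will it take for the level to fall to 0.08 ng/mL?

280.92 hours

0.08/5.12 = 1/64, so 6 half-lives have elapsed.
t = 6 × 46.82 = 280.92 hours.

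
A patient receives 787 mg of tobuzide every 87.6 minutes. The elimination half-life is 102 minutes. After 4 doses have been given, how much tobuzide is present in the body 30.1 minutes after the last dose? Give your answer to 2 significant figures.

1300 mg

The 4 doses were given 292.9, 205.3, 117.7, 30.1 minutes ago.
Total = 787·(1/2)^(292.9/102) + 787·(1/2)^(205.3/102) + 787·(1/2)^(117.7/102) + 787·(1/2)^(30.1/102)
      = 107.53 + 195.02 + 353.68 + 641.42 ≈ 1297.7 mg.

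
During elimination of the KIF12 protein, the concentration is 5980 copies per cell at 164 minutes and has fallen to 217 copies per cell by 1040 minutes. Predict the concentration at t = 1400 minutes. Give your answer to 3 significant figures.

Over Δt = 1040 − 164 = 876 minutes, the level fell by a factor of 5980/217 ≈ 27.558.
n = log₂(27.558) ≈ 4.7844 half-lives, so t½ = 876/4.7844 ≈ 183.1 minutes.
From t = 1040 to t = 1400: 217 × (1/2)^((1400−1040)/183.1) ≈ 55.537 copies per cell.

55.5 copies per cell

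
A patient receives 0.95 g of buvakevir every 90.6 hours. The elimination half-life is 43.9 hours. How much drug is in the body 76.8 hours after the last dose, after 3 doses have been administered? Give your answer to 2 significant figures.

0.37 g

The 3 doses were given 258, 167.4, 76.8 hours ago.
Total = 0.95·(1/2)^(258/43.9) + 0.95·(1/2)^(167.4/43.9) + 0.95·(1/2)^(76.8/43.9)
      = 0.016165 + 0.067582 + 0.28255 ≈ 0.3663 g.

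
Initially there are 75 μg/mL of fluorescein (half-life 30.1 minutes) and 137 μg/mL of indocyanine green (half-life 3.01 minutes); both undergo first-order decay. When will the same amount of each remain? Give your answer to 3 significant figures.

2.91 minutes

Set 75·(1/2)^(t/30.1) = 137·(1/2)^(t/3.01).
Taking log₂: log₂(75/137) = t·(1/30.1 − 1/3.01).
log₂(0.54745) = -0.86921; 1/30.1 − 1/3.01 = -0.299.
t = -0.86921 / -0.299 ≈ 2.907 minutes.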